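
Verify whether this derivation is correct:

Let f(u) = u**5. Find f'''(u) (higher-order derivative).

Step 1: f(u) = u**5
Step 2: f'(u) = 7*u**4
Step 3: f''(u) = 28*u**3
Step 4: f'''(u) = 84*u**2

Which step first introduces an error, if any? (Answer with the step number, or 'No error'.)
Step 2

Step 2 is incorrect due to a wrong coefficient.
The step shows: 7*u**4
The correct value should be: 5*u**4

Explanation: The coefficient 5 was incorrectly written as 7: the term 5*u**4 was incorrectly written as 7*u**4
The later steps are derived from this incorrect expression, so the error originates in Step 2.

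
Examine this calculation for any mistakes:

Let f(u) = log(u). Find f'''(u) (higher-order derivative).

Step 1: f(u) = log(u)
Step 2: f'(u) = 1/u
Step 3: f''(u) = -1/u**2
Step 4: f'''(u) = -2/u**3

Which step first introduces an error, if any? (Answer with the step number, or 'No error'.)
Step 4

Step 4 is incorrect due to a sign flip.
The step shows: -2/u**3
The correct value should be: 2/u**3

Explanation: The sign of the whole expression was flipped: the term 2/u**3 was incorrectly written as -2/u**3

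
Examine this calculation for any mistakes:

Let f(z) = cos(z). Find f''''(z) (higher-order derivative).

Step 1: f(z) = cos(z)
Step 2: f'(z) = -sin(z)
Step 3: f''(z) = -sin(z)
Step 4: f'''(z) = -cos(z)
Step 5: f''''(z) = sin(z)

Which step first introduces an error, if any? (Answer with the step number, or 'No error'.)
Step 3

Step 3 is incorrect due to a wrong trig function.
The step shows: -sin(z)
The correct value should be: -cos(z)

Explanation: cos(z) was incorrectly written as sin(z): the term -cos(z) was incorrectly written as -sin(z)
The later steps are derived from this incorrect expression, so the error originates in Step 3.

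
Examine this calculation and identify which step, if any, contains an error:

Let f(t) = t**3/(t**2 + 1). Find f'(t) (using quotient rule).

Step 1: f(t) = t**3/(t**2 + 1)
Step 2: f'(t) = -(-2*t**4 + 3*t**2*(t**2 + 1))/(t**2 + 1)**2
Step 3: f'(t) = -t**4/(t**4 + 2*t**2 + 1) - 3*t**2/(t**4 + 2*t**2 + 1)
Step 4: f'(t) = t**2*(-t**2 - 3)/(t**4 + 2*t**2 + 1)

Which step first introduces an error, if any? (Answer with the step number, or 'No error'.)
Step 2

Step 2 is incorrect due to a sign flip.
The step shows: -(-2*t**4 + 3*t**2*(t**2 + 1))/(t**2 + 1)**2
The correct value should be: (-2*t**4 + 3*t**2*(t**2 + 1))/(t**2 + 1)**2

Explanation: The sign of the whole expression was flipped: the term (-2*t**4 + 3*t**2*(t**2 + 1))/(t**2 + 1)**2 was incorrectly written as -(-2*t**4 + 3*t**2*(t**2 + 1))/(t**2 + 1)**2
The later steps are derived from this incorrect expression, so the error originates in Step 2.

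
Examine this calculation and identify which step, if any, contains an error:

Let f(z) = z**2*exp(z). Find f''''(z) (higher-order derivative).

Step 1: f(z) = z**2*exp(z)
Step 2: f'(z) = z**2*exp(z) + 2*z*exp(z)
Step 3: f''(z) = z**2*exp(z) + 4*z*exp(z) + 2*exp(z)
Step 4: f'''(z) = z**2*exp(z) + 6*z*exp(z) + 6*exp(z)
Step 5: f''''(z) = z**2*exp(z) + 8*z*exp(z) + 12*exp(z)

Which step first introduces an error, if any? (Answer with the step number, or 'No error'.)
No error

All steps in this derivation are correct.
The final answer f''''(z) = z**2*exp(z) + 8*z*exp(z) + 12*exp(z) is valid.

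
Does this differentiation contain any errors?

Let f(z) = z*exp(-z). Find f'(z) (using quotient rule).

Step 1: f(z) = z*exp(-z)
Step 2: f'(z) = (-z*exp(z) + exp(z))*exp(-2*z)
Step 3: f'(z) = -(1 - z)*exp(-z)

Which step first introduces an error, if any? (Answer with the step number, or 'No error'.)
Step 3

Step 3 is incorrect due to a sign flip.
The step shows: -(1 - z)*exp(-z)
The correct value should be: (1 - z)*exp(-z)

Explanation: The sign of the whole expression was flipped: the term (1 - z)*exp(-z) was incorrectly written as -(1 - z)*exp(-z)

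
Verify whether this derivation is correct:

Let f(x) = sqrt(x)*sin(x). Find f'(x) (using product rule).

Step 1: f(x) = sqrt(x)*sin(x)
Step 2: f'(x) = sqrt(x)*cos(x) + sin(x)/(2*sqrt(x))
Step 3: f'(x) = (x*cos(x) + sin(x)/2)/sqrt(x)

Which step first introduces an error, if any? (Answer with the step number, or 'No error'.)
No error

All steps in this derivation are correct.
The final answer f'(x) = (x*cos(x) + sin(x)/2)/sqrt(x) is valid.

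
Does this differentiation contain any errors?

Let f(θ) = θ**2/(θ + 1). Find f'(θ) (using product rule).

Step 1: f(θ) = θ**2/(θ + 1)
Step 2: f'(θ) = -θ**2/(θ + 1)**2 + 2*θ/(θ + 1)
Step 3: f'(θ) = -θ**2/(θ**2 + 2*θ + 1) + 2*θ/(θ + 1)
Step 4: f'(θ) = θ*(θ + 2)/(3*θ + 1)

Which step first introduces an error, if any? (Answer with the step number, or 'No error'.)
Step 4

Step 4 is incorrect due to a wrong exponent.
The step shows: θ*(θ + 2)/(3*θ + 1)
The correct value should be: θ*(θ + 2)/(θ**2 + 2*θ + 1)

Explanation: The exponent 2 on θ was incorrectly written as 1: the term θ*(θ + 2)/(θ**2 + 2*θ + 1) was incorrectly written as θ*(θ + 2)/(3*θ + 1)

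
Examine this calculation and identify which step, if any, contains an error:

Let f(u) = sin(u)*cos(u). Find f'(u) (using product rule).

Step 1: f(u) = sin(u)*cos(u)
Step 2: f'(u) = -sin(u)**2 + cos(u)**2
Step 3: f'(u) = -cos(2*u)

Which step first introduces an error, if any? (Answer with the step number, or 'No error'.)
Step 3

Step 3 is incorrect due to a sign flip.
The step shows: -cos(2*u)
The correct value should be: cos(2*u)

Explanation: The sign of the whole expression was flipped: the term cos(2*u) was incorrectly written as -cos(2*u)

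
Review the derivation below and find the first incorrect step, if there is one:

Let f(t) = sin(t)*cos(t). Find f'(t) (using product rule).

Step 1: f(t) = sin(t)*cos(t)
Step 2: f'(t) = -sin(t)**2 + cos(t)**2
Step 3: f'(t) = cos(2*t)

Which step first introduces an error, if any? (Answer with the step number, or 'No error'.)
No error

All steps in this derivation are correct.
The final answer f'(t) = cos(2*t) is valid.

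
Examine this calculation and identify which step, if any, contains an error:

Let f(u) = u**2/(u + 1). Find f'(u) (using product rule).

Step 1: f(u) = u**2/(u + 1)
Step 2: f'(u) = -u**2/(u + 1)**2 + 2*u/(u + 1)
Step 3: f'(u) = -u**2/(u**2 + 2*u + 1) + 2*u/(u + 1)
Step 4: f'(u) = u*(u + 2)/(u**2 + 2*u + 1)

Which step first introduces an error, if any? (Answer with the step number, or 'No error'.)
No error

All steps in this derivation are correct.
The final answer f'(u) = u*(u + 2)/(u**2 + 2*u + 1) is valid.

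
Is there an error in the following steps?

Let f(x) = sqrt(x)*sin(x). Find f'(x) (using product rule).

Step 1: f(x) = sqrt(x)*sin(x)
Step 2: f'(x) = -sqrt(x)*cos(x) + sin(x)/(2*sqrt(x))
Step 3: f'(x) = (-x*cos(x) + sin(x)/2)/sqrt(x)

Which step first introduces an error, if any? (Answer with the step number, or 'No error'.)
Step 2

Step 2 is incorrect due to a sign flip.
The step shows: -sqrt(x)*cos(x) + sin(x)/(2*sqrt(x))
The correct value should be: sqrt(x)*cos(x) + sin(x)/(2*sqrt(x))

Explanation: The sign of one term was flipped: the term sqrt(x)*cos(x) was incorrectly written as -sqrt(x)*cos(x)
The later steps are derived from this incorrect expression, so the error originates in Step 2.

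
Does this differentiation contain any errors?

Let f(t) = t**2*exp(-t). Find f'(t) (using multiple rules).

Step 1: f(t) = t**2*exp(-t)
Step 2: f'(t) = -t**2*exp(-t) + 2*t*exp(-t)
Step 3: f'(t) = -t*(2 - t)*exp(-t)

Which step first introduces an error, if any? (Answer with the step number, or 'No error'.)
Step 3

Step 3 is incorrect due to a sign flip.
The step shows: -t*(2 - t)*exp(-t)
The correct value should be: t*(2 - t)*exp(-t)

Explanation: The sign of the whole expression was flipped: the term t*(2 - t)*exp(-t) was incorrectly written as -t*(2 - t)*exp(-t)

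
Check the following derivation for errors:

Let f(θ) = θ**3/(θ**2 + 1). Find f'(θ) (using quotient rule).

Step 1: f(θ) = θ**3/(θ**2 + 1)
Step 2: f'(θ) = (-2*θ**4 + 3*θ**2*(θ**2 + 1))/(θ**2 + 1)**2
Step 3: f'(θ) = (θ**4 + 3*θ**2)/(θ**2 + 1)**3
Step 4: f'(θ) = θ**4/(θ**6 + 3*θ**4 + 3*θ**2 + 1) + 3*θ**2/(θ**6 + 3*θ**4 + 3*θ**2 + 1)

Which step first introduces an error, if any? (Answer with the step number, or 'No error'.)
Step 3

Step 3 is incorrect due to a wrong exponent.
The step shows: (θ**4 + 3*θ**2)/(θ**2 + 1)**3
The correct value should be: (θ**4 + 3*θ**2)/(θ**2 + 1)**2

Explanation: The exponent -2 on θ**2 + 1 was incorrectly written as -3: the term (θ**4 + 3*θ**2)/(θ**2 + 1)**2 was incorrectly written as (θ**4 + 3*θ**2)/(θ**2 + 1)**3
The later steps are derived from this incorrect expression, so the error originates in Step 3.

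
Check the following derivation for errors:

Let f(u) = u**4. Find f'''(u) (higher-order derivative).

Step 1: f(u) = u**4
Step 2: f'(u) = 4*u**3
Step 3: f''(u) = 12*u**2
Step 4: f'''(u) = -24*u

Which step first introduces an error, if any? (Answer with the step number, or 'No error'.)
Step 4

Step 4 is incorrect due to a sign flip.
The step shows: -24*u
The correct value should be: 24*u

Explanation: The sign of the whole expression was flipped: the term 24*u was incorrectly written as -24*u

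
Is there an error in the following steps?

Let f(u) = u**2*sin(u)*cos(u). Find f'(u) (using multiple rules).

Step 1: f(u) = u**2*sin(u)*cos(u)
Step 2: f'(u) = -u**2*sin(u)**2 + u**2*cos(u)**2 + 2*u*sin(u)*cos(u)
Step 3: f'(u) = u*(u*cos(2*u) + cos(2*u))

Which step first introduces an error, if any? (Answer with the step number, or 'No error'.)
Step 3

Step 3 is incorrect due to a wrong trig function.
The step shows: u*(u*cos(2*u) + cos(2*u))
The correct value should be: u*(u*cos(2*u) + sin(2*u))

Explanation: sin(2*u) was incorrectly written as cos(2*u): the term u*(u*cos(2*u) + sin(2*u)) was incorrectly written as u*(u*cos(2*u) + cos(2*u))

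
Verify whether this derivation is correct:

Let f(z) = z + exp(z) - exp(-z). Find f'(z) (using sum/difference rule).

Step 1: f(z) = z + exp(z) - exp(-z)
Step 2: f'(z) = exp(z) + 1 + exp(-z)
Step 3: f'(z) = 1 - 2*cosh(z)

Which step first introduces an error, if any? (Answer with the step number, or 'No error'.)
Step 3

Step 3 is incorrect due to a sign flip.
The step shows: 1 - 2*cosh(z)
The correct value should be: 2*cosh(z) + 1

Explanation: The sign of one term was flipped: the term 2*cosh(z) was incorrectly written as -2*cosh(z)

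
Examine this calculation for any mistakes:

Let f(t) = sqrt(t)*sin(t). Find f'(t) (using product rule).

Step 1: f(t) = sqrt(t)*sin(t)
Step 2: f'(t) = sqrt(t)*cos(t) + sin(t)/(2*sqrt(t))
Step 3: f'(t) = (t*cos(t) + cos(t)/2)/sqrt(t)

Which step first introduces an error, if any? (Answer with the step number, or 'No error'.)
Step 3

Step 3 is incorrect due to a wrong trig function.
The step shows: (t*cos(t) + cos(t)/2)/sqrt(t)
The correct value should be: (t*cos(t) + sin(t)/2)/sqrt(t)

Explanation: sin(t) was incorrectly written as cos(t): the term (t*cos(t) + sin(t)/2)/sqrt(t) was incorrectly written as (t*cos(t) + cos(t)/2)/sqrt(t)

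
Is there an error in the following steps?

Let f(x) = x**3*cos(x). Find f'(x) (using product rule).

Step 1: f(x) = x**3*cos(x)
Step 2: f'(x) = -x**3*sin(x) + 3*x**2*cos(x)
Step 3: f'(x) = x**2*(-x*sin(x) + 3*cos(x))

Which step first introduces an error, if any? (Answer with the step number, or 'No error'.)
No error

All steps in this derivation are correct.
The final answer f'(x) = x**2*(-x*sin(x) + 3*cos(x)) is valid.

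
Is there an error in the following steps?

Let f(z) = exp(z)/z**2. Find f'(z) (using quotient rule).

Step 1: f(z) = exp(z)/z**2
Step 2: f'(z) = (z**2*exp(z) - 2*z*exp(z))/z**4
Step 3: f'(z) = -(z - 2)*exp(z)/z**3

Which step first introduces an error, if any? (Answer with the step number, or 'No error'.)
Step 3

Step 3 is incorrect due to a sign flip.
The step shows: -(z - 2)*exp(z)/z**3
The correct value should be: (z - 2)*exp(z)/z**3

Explanation: The sign of the whole expression was flipped: the term (z - 2)*exp(z)/z**3 was incorrectly written as -(z - 2)*exp(z)/z**3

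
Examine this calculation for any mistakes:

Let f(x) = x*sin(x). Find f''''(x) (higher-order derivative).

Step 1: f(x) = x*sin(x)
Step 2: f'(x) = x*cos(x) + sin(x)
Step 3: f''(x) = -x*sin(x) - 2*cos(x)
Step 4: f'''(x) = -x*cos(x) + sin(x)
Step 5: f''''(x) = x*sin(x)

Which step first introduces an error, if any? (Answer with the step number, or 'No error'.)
Step 3

Step 3 is incorrect due to a sign flip.
The step shows: -x*sin(x) - 2*cos(x)
The correct value should be: -x*sin(x) + 2*cos(x)

Explanation: The sign of one term was flipped: the term 2*cos(x) was incorrectly written as -2*cos(x)
The later steps are derived from this incorrect expression, so the error originates in Step 3.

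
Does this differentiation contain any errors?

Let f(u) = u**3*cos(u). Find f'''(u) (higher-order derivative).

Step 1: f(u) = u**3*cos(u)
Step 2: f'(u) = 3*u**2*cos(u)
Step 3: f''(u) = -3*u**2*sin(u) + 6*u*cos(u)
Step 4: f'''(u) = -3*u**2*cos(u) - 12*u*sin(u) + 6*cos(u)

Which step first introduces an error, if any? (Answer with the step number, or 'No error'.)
Step 2

Step 2 is incorrect due to a dropped term.
The step shows: 3*u**2*cos(u)
The correct value should be: -u**3*sin(u) + 3*u**2*cos(u)

Explanation: A term was dropped: the term -u**3*sin(u) was incorrectly omitted
The later steps are derived from this incorrect expression, so the error originates in Step 2.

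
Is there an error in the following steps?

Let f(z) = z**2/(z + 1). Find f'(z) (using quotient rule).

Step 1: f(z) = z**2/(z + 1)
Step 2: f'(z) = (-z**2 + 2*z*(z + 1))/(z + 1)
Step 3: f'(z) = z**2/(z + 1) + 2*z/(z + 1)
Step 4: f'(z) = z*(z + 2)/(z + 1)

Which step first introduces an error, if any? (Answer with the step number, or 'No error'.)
Step 2

Step 2 is incorrect due to a wrong exponent.
The step shows: (-z**2 + 2*z*(z + 1))/(z + 1)
The correct value should be: (-z**2 + 2*z*(z + 1))/(z + 1)**2

Explanation: The exponent -2 on z + 1 was incorrectly written as -1: the term (-z**2 + 2*z*(z + 1))/(z + 1)**2 was incorrectly written as (-z**2 + 2*z*(z + 1))/(z + 1)
The later steps are derived from this incorrect expression, so the error originates in Step 2.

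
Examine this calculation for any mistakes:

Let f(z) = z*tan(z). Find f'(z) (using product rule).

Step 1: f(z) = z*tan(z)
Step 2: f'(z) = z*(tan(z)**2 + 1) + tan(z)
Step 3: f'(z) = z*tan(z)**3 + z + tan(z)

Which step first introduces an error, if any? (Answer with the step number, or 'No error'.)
Step 3

Step 3 is incorrect due to a wrong exponent.
The step shows: z*tan(z)**3 + z + tan(z)
The correct value should be: z*tan(z)**2 + z + tan(z)

Explanation: The exponent 2 on tan(z) was incorrectly written as 3: the term z*tan(z)**2 was incorrectly written as z*tan(z)**3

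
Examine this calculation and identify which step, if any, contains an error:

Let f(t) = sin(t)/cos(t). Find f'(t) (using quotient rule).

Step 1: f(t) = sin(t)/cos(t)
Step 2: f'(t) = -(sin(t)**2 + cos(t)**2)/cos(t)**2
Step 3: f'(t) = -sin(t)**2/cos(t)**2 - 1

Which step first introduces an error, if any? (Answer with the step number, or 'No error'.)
Step 2

Step 2 is incorrect due to a sign flip.
The step shows: -(sin(t)**2 + cos(t)**2)/cos(t)**2
The correct value should be: (sin(t)**2 + cos(t)**2)/cos(t)**2

Explanation: The sign of the whole expression was flipped: the term (sin(t)**2 + cos(t)**2)/cos(t)**2 was incorrectly written as -(sin(t)**2 + cos(t)**2)/cos(t)**2
The later steps are derived from this incorrect expression, so the error originates in Step 2.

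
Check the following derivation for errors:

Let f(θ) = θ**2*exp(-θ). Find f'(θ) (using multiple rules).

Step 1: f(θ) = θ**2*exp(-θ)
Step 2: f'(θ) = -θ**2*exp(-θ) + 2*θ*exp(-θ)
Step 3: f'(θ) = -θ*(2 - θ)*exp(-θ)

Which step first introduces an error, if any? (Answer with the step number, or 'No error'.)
Step 3

Step 3 is incorrect due to a sign flip.
The step shows: -θ*(2 - θ)*exp(-θ)
The correct value should be: θ*(2 - θ)*exp(-θ)

Explanation: The sign of the whole expression was flipped: the term θ*(2 - θ)*exp(-θ) was incorrectly written as -θ*(2 - θ)*exp(-θ)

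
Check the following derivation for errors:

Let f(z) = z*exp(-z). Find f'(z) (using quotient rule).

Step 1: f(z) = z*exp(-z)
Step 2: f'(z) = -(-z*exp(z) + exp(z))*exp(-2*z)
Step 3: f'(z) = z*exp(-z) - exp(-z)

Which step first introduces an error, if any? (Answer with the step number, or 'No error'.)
Step 2

Step 2 is incorrect due to a sign flip.
The step shows: -(-z*exp(z) + exp(z))*exp(-2*z)
The correct value should be: (-z*exp(z) + exp(z))*exp(-2*z)

Explanation: The sign of the whole expression was flipped: the term (-z*exp(z) + exp(z))*exp(-2*z) was incorrectly written as -(-z*exp(z) + exp(z))*exp(-2*z)
The later steps are derived from this incorrect expression, so the error originates in Step 2.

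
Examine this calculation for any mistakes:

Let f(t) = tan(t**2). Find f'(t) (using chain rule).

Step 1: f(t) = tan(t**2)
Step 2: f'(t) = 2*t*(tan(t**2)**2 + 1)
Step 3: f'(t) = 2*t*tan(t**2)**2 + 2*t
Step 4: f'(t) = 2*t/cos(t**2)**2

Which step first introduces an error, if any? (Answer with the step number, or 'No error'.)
No error

All steps in this derivation are correct.
The final answer f'(t) = 2*t/cos(t**2)**2 is valid.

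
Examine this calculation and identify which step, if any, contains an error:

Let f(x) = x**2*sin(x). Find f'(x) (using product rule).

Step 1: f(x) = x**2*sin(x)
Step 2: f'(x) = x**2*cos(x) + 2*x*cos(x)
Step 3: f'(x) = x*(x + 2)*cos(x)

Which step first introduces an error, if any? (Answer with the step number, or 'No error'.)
Step 2

Step 2 is incorrect due to a wrong trig function.
The step shows: x**2*cos(x) + 2*x*cos(x)
The correct value should be: x**2*cos(x) + 2*x*sin(x)

Explanation: sin(x) was incorrectly written as cos(x): the term 2*x*sin(x) was incorrectly written as 2*x*cos(x)
The later steps are derived from this incorrect expression, so the error originates in Step 2.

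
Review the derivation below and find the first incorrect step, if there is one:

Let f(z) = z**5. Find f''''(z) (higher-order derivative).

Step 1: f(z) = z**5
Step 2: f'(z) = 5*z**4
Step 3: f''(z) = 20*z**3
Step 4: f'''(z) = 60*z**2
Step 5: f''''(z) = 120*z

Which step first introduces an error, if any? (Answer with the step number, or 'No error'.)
No error

All steps in this derivation are correct.
The final answer f''''(z) = 120*z is valid.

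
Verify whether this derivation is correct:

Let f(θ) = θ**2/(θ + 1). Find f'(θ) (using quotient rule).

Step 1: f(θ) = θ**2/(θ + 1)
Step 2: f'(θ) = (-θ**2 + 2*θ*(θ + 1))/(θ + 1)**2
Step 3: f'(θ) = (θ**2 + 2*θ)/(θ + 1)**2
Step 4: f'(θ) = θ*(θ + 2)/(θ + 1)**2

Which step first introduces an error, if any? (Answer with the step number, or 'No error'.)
No error

All steps in this derivation are correct.
The final answer f'(θ) = θ*(θ + 2)/(θ + 1)**2 is valid.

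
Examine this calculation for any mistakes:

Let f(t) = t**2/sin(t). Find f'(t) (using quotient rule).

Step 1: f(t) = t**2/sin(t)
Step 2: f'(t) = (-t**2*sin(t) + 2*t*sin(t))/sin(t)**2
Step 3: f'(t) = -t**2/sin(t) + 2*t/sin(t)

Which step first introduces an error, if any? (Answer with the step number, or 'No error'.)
Step 2

Step 2 is incorrect due to a wrong trig function.
The step shows: (-t**2*sin(t) + 2*t*sin(t))/sin(t)**2
The correct value should be: (-t**2*cos(t) + 2*t*sin(t))/sin(t)**2

Explanation: cos(t) was incorrectly written as sin(t): the term (-t**2*cos(t) + 2*t*sin(t))/sin(t)**2 was incorrectly written as (-t**2*sin(t) + 2*t*sin(t))/sin(t)**2
The later steps are derived from this incorrect expression, so the error originates in Step 2.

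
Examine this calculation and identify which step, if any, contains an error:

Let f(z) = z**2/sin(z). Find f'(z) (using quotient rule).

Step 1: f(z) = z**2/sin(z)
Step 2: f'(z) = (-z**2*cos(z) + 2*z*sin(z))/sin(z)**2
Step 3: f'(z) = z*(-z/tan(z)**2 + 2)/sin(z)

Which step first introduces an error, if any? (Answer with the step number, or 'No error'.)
Step 3

Step 3 is incorrect due to a wrong exponent.
The step shows: z*(-z/tan(z)**2 + 2)/sin(z)
The correct value should be: z*(-z/tan(z) + 2)/sin(z)

Explanation: The exponent -1 on tan(z) was incorrectly written as -2: the term z*(-z/tan(z) + 2)/sin(z) was incorrectly written as z*(-z/tan(z)**2 + 2)/sin(z)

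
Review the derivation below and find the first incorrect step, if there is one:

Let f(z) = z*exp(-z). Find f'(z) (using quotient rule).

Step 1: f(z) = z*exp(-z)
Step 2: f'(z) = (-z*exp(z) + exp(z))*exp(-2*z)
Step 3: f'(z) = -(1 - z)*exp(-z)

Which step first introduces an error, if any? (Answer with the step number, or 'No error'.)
Step 3

Step 3 is incorrect due to a sign flip.
The step shows: -(1 - z)*exp(-z)
The correct value should be: (1 - z)*exp(-z)

Explanation: The sign of the whole expression was flipped: the term (1 - z)*exp(-z) was incorrectly written as -(1 - z)*exp(-z)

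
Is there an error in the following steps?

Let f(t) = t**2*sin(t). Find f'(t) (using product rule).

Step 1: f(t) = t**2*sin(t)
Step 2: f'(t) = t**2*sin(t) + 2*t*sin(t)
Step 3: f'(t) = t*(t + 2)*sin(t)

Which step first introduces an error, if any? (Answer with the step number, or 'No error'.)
Step 2

Step 2 is incorrect due to a wrong trig function.
The step shows: t**2*sin(t) + 2*t*sin(t)
The correct value should be: t**2*cos(t) + 2*t*sin(t)

Explanation: cos(t) was incorrectly written as sin(t): the term t**2*cos(t) was incorrectly written as t**2*sin(t)
The later steps are derived from this incorrect expression, so the error originates in Step 2.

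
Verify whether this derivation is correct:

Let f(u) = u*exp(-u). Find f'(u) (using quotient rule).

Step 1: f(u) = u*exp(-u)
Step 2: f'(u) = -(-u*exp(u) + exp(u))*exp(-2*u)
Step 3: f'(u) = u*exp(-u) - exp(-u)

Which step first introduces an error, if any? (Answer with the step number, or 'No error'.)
Step 2

Step 2 is incorrect due to a sign flip.
The step shows: -(-u*exp(u) + exp(u))*exp(-2*u)
The correct value should be: (-u*exp(u) + exp(u))*exp(-2*u)

Explanation: The sign of the whole expression was flipped: the term (-u*exp(u) + exp(u))*exp(-2*u) was incorrectly written as -(-u*exp(u) + exp(u))*exp(-2*u)
The later steps are derived from this incorrect expression, so the error originates in Step 2.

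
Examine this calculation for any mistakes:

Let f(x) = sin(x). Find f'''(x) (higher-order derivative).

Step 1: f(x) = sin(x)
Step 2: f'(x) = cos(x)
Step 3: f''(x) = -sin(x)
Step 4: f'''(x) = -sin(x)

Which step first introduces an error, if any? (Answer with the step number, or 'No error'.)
Step 4

Step 4 is incorrect due to a wrong trig function.
The step shows: -sin(x)
The correct value should be: -cos(x)

Explanation: cos(x) was incorrectly written as sin(x): the term -cos(x) was incorrectly written as -sin(x)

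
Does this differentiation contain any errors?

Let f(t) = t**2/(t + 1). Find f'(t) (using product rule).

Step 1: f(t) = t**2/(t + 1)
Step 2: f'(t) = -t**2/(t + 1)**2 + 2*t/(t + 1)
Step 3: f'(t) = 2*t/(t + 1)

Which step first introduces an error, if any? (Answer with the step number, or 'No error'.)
Step 3

Step 3 is incorrect due to a dropped term.
The step shows: 2*t/(t + 1)
The correct value should be: -t**2/(t**2 + 2*t + 1) + 2*t/(t + 1)

Explanation: A term was dropped: the term -t**2/(t**2 + 2*t + 1) was incorrectly omitted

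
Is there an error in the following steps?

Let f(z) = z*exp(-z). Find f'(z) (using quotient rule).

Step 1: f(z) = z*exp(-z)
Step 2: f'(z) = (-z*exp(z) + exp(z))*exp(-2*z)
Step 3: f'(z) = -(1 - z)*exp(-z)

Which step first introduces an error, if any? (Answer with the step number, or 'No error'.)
Step 3

Step 3 is incorrect due to a sign flip.
The step shows: -(1 - z)*exp(-z)
The correct value should be: (1 - z)*exp(-z)

Explanation: The sign of the whole expression was flipped: the term (1 - z)*exp(-z) was incorrectly written as -(1 - z)*exp(-z)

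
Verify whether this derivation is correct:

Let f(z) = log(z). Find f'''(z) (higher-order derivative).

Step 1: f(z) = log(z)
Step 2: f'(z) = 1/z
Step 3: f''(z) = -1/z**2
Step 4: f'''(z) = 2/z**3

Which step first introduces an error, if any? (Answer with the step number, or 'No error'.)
No error

All steps in this derivation are correct.
The final answer f'''(z) = 2/z**3 is valid.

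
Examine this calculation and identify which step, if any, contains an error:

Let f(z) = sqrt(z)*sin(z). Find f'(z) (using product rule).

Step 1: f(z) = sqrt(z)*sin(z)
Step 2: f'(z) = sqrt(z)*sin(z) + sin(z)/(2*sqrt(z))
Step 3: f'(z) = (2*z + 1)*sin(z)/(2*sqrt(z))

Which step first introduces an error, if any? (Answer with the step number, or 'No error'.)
Step 2

Step 2 is incorrect due to a wrong trig function.
The step shows: sqrt(z)*sin(z) + sin(z)/(2*sqrt(z))
The correct value should be: sqrt(z)*cos(z) + sin(z)/(2*sqrt(z))

Explanation: cos(z) was incorrectly written as sin(z): the term sqrt(z)*cos(z) was incorrectly written as sqrt(z)*sin(z)
The later steps are derived from this incorrect expression, so the error originates in Step 2.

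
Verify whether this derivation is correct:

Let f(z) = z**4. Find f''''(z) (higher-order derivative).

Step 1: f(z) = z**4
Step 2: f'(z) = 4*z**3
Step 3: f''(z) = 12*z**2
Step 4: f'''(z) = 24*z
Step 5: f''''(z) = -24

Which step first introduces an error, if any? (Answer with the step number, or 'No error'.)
Step 5

Step 5 is incorrect due to a sign flip.
The step shows: -24
The correct value should be: 24

Explanation: The sign of the whole expression was flipped: the term 24 was incorrectly written as -24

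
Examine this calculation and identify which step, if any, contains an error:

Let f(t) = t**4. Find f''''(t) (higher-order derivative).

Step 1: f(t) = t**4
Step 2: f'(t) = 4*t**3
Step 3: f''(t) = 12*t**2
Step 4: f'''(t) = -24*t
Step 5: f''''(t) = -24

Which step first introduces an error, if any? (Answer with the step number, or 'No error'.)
Step 4

Step 4 is incorrect due to a sign flip.
The step shows: -24*t
The correct value should be: 24*t

Explanation: The sign of the whole expression was flipped: the term 24*t was incorrectly written as -24*t
The later steps are derived from this incorrect expression, so the error originates in Step 4.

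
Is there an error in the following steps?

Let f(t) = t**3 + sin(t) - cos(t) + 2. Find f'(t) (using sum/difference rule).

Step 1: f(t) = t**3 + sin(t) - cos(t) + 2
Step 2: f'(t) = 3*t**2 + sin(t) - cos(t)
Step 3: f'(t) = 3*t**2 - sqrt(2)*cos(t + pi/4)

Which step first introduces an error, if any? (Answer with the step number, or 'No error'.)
Step 2

Step 2 is incorrect due to a sign flip.
The step shows: 3*t**2 + sin(t) - cos(t)
The correct value should be: 3*t**2 + sin(t) + cos(t)

Explanation: The sign of one term was flipped: the term cos(t) was incorrectly written as -cos(t)
The later steps are derived from this incorrect expression, so the error originates in Step 2.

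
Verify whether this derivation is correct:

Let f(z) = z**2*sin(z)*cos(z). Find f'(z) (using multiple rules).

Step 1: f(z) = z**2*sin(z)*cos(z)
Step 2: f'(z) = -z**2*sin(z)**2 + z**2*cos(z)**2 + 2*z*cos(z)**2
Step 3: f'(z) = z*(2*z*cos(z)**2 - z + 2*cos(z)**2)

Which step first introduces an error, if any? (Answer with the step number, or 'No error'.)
Step 2

Step 2 is incorrect due to a wrong trig function.
The step shows: -z**2*sin(z)**2 + z**2*cos(z)**2 + 2*z*cos(z)**2
The correct value should be: -z**2*sin(z)**2 + z**2*cos(z)**2 + 2*z*sin(z)*cos(z)

Explanation: sin(z) was incorrectly written as cos(z): the term 2*z*sin(z)*cos(z) was incorrectly written as 2*z*cos(z)**2
The later steps are derived from this incorrect expression, so the error originates in Step 2.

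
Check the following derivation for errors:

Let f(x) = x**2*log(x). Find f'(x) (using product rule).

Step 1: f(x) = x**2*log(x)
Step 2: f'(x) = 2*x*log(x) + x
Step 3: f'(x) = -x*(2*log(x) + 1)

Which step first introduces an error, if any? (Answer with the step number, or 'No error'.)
Step 3

Step 3 is incorrect due to a sign flip.
The step shows: -x*(2*log(x) + 1)
The correct value should be: x*(2*log(x) + 1)

Explanation: The sign of the whole expression was flipped: the term x*(2*log(x) + 1) was incorrectly written as -x*(2*log(x) + 1)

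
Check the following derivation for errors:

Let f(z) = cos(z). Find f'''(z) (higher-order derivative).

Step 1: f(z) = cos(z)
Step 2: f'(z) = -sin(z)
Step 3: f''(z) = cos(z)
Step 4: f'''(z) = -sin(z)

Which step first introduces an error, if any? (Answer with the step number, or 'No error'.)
Step 3

Step 3 is incorrect due to a sign flip.
The step shows: cos(z)
The correct value should be: -cos(z)

Explanation: The sign of the whole expression was flipped: the term -cos(z) was incorrectly written as cos(z)
The later steps are derived from this incorrect expression, so the error originates in Step 3.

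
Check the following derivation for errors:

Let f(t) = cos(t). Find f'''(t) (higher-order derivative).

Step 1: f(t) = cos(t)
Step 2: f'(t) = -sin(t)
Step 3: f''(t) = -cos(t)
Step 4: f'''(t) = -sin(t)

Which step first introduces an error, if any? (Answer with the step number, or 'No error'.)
Step 4

Step 4 is incorrect due to a sign flip.
The step shows: -sin(t)
The correct value should be: sin(t)

Explanation: The sign of the whole expression was flipped: the term sin(t) was incorrectly written as -sin(t)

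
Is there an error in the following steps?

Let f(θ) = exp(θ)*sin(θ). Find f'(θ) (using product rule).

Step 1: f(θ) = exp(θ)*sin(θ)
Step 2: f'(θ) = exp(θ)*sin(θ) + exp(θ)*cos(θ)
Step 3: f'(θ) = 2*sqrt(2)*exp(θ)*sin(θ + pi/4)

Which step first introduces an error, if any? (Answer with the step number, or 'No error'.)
Step 3

Step 3 is incorrect due to a wrong exponent.
The step shows: 2*sqrt(2)*exp(θ)*sin(θ + pi/4)
The correct value should be: sqrt(2)*exp(θ)*sin(θ + pi/4)

Explanation: The exponent 1/2 on 2 was incorrectly written as 3/2: the term sqrt(2)*exp(θ)*sin(θ + pi/4) was incorrectly written as 2*sqrt(2)*exp(θ)*sin(θ + pi/4)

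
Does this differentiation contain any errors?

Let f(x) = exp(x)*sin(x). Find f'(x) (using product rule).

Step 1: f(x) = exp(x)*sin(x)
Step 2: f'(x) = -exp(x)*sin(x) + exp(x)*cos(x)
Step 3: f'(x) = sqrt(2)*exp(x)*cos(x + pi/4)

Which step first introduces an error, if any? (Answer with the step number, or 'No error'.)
Step 2

Step 2 is incorrect due to a sign flip.
The step shows: -exp(x)*sin(x) + exp(x)*cos(x)
The correct value should be: exp(x)*sin(x) + exp(x)*cos(x)

Explanation: The sign of one term was flipped: the term exp(x)*sin(x) was incorrectly written as -exp(x)*sin(x)
The later steps are derived from this incorrect expression, so the error originates in Step 2.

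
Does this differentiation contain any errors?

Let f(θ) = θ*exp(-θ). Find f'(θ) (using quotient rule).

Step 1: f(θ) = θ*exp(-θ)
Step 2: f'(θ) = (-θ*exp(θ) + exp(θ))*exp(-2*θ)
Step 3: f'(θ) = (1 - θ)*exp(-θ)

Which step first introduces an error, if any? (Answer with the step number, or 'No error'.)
No error

All steps in this derivation are correct.
The final answer f'(θ) = (1 - θ)*exp(-θ) is valid.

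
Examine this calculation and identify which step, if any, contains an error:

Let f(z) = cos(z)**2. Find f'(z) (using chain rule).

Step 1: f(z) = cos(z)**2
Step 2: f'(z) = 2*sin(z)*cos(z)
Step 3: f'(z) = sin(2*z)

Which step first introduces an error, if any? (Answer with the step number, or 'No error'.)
Step 2

Step 2 is incorrect due to a sign flip.
The step shows: 2*sin(z)*cos(z)
The correct value should be: -2*sin(z)*cos(z)

Explanation: The sign of the whole expression was flipped: the term -2*sin(z)*cos(z) was incorrectly written as 2*sin(z)*cos(z)
The later steps are derived from this incorrect expression, so the error originates in Step 2.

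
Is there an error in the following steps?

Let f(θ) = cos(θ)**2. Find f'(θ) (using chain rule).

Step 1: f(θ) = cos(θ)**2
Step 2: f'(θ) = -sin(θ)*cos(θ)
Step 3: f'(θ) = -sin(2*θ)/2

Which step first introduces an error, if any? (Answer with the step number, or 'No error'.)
Step 2

Step 2 is incorrect due to a wrong coefficient.
The step shows: -sin(θ)*cos(θ)
The correct value should be: -2*sin(θ)*cos(θ)

Explanation: The coefficient -2 was incorrectly written as -1: the term -2*sin(θ)*cos(θ) was incorrectly written as -sin(θ)*cos(θ)
The later steps are derived from this incorrect expression, so the error originates in Step 2.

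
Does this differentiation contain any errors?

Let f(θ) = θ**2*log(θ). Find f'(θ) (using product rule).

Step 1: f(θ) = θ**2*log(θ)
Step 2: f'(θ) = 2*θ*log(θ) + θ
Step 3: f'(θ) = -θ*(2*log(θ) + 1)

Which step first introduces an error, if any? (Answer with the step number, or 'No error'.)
Step 3

Step 3 is incorrect due to a sign flip.
The step shows: -θ*(2*log(θ) + 1)
The correct value should be: θ*(2*log(θ) + 1)

Explanation: The sign of the whole expression was flipped: the term θ*(2*log(θ) + 1) was incorrectly written as -θ*(2*log(θ) + 1)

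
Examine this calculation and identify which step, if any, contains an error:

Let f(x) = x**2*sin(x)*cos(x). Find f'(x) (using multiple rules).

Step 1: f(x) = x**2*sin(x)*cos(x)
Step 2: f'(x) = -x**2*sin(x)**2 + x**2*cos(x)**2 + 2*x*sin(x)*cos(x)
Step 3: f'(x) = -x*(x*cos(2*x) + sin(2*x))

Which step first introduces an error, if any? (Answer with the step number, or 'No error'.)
Step 3

Step 3 is incorrect due to a sign flip.
The step shows: -x*(x*cos(2*x) + sin(2*x))
The correct value should be: x*(x*cos(2*x) + sin(2*x))

Explanation: The sign of the whole expression was flipped: the term x*(x*cos(2*x) + sin(2*x)) was incorrectly written as -x*(x*cos(2*x) + sin(2*x))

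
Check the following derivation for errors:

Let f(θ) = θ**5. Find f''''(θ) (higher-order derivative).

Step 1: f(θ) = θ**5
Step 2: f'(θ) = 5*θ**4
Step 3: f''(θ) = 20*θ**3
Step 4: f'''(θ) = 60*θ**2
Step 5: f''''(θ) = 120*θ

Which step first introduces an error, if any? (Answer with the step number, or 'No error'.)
No error

All steps in this derivation are correct.
The final answer f''''(θ) = 120*θ is valid.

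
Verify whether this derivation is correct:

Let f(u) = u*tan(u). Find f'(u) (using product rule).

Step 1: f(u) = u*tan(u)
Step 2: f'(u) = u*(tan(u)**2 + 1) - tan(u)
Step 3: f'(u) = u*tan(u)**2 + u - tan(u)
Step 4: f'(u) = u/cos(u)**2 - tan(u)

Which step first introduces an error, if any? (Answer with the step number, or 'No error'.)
Step 2

Step 2 is incorrect due to a sign flip.
The step shows: u*(tan(u)**2 + 1) - tan(u)
The correct value should be: u*(tan(u)**2 + 1) + tan(u)

Explanation: The sign of one term was flipped: the term tan(u) was incorrectly written as -tan(u)
The later steps are derived from this incorrect expression, so the error originates in Step 2.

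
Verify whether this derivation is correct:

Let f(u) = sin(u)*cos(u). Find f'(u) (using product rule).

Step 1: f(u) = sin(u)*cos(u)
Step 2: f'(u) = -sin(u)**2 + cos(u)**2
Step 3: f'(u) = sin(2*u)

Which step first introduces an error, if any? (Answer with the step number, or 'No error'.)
Step 3

Step 3 is incorrect due to a wrong trig function.
The step shows: sin(2*u)
The correct value should be: cos(2*u)

Explanation: cos(2*u) was incorrectly written as sin(2*u): the term cos(2*u) was incorrectly written as sin(2*u)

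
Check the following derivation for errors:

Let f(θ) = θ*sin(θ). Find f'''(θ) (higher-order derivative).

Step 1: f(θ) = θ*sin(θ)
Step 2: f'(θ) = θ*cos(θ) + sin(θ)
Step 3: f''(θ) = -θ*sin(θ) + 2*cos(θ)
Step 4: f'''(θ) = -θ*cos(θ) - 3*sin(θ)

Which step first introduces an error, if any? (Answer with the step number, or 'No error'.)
No error

All steps in this derivation are correct.
The final answer f'''(θ) = -θ*cos(θ) - 3*sin(θ) is valid.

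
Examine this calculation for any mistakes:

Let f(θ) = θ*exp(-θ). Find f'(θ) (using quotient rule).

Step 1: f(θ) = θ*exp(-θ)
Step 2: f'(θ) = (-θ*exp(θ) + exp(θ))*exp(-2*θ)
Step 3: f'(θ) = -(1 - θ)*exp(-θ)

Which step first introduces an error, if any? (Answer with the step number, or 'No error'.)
Step 3

Step 3 is incorrect due to a sign flip.
The step shows: -(1 - θ)*exp(-θ)
The correct value should be: (1 - θ)*exp(-θ)

Explanation: The sign of the whole expression was flipped: the term (1 - θ)*exp(-θ) was incorrectly written as -(1 - θ)*exp(-θ)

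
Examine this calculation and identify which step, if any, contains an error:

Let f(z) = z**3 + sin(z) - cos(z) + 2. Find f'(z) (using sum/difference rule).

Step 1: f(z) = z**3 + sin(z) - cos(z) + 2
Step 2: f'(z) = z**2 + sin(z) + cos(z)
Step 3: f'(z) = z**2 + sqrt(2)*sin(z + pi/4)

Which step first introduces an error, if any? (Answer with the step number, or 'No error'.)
Step 2

Step 2 is incorrect due to a wrong coefficient.
The step shows: z**2 + sin(z) + cos(z)
The correct value should be: 3*z**2 + sin(z) + cos(z)

Explanation: The coefficient 3 was incorrectly written as 1: the term 3*z**2 was incorrectly written as z**2
The later steps are derived from this incorrect expression, so the error originates in Step 2.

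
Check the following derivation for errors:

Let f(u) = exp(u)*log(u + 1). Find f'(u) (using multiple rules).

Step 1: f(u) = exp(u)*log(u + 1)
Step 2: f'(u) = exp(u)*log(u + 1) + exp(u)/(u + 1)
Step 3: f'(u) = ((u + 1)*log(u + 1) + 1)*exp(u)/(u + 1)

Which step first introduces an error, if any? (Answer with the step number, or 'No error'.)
No error

All steps in this derivation are correct.
The final answer f'(u) = ((u + 1)*log(u + 1) + 1)*exp(u)/(u + 1) is valid.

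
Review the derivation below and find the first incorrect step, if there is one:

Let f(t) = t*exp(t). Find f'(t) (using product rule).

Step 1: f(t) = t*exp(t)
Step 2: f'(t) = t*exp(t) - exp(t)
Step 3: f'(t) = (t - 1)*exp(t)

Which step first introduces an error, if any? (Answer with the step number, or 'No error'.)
Step 2

Step 2 is incorrect due to a sign flip.
The step shows: t*exp(t) - exp(t)
The correct value should be: t*exp(t) + exp(t)

Explanation: The sign of one term was flipped: the term exp(t) was incorrectly written as -exp(t)
The later steps are derived from this incorrect expression, so the error originates in Step 2.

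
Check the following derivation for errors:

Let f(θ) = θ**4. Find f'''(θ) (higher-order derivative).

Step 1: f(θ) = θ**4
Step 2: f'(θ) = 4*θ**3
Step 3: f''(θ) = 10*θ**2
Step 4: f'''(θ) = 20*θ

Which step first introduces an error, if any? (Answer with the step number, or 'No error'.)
Step 3

Step 3 is incorrect due to a wrong coefficient.
The step shows: 10*θ**2
The correct value should be: 12*θ**2

Explanation: The coefficient 12 was incorrectly written as 10: the term 12*θ**2 was incorrectly written as 10*θ**2
The later steps are derived from this incorrect expression, so the error originates in Step 3.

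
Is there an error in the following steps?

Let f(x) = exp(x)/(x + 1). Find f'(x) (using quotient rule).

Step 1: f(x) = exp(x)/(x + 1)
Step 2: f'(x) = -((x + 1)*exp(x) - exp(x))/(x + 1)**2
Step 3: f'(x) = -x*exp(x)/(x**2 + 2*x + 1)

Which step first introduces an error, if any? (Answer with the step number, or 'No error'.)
Step 2

Step 2 is incorrect due to a sign flip.
The step shows: -((x + 1)*exp(x) - exp(x))/(x + 1)**2
The correct value should be: ((x + 1)*exp(x) - exp(x))/(x + 1)**2

Explanation: The sign of the whole expression was flipped: the term ((x + 1)*exp(x) - exp(x))/(x + 1)**2 was incorrectly written as -((x + 1)*exp(x) - exp(x))/(x + 1)**2
The later steps are derived from this incorrect expression, so the error originates in Step 2.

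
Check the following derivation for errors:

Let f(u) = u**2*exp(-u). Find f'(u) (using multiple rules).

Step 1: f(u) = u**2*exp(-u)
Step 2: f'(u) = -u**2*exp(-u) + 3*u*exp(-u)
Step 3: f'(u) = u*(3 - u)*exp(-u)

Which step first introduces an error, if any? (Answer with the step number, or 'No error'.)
Step 2

Step 2 is incorrect due to a wrong coefficient.
The step shows: -u**2*exp(-u) + 3*u*exp(-u)
The correct value should be: -u**2*exp(-u) + 2*u*exp(-u)

Explanation: The coefficient 2 was incorrectly written as 3: the term 2*u*exp(-u) was incorrectly written as 3*u*exp(-u)
The later steps are derived from this incorrect expression, so the error originates in Step 2.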